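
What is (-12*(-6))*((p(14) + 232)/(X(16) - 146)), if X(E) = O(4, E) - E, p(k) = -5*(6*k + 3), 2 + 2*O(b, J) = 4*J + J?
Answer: 4872/41 ≈ 118.83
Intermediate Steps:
O(b, J) = -1 + 5*J/2 (O(b, J) = -1 + (4*J + J)/2 = -1 + (5*J)/2 = -1 + 5*J/2)
p(k) = -15 - 30*k (p(k) = -5*(3 + 6*k) = -15 - 30*k)
X(E) = -1 + 3*E/2 (X(E) = (-1 + 5*E/2) - E = -1 + 3*E/2)
(-12*(-6))*((p(14) + 232)/(X(16) - 146)) = (-12*(-6))*(((-15 - 30*14) + 232)/((-1 + (3/2)*16) - 146)) = 72*(((-15 - 420) + 232)/((-1 + 24) - 146)) = 72*((-435 + 232)/(23 - 146)) = 72*(-203/(-123)) = 72*(-203*(-1/123)) = 72*(203/123) = 4872/41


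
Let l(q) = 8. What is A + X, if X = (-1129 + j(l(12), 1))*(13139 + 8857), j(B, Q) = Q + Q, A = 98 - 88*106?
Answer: -24798722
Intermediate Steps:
A = -9230 (A = 98 - 9328 = -9230)
j(B, Q) = 2*Q
X = -24789492 (X = (-1129 + 2*1)*(13139 + 8857) = (-1129 + 2)*21996 = -1127*21996 = -24789492)
A + X = -9230 - 24789492 = -24798722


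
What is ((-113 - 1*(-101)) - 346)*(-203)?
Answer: 72674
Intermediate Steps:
((-113 - 1*(-101)) - 346)*(-203) = ((-113 + 101) - 346)*(-203) = (-12 - 346)*(-203) = -358*(-203) = 72674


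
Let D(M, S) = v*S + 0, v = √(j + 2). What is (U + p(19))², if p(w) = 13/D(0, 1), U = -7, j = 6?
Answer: 561/8 - 91*√2/2 ≈ 5.7783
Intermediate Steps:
v = 2*√2 (v = √(6 + 2) = √8 = 2*√2 ≈ 2.8284)
D(M, S) = 2*S*√2 (D(M, S) = (2*√2)*S + 0 = 2*S*√2 + 0 = 2*S*√2)
p(w) = 13*√2/4 (p(w) = 13/((2*1*√2)) = 13/((2*√2)) = 13*(√2/4) = 13*√2/4)
(U + p(19))² = (-7 + 13*√2/4)²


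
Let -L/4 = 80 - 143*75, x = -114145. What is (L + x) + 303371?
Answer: 231806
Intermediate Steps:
L = 42580 (L = -4*(80 - 143*75) = -4*(80 - 10725) = -4*(-10645) = 42580)
(L + x) + 303371 = (42580 - 114145) + 303371 = -71565 + 303371 = 231806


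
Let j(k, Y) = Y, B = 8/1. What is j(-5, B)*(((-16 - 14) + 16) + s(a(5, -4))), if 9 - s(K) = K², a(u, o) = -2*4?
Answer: -552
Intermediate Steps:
B = 8 (B = 8*1 = 8)
a(u, o) = -8
s(K) = 9 - K²
j(-5, B)*(((-16 - 14) + 16) + s(a(5, -4))) = 8*(((-16 - 14) + 16) + (9 - 1*(-8)²)) = 8*((-30 + 16) + (9 - 1*64)) = 8*(-14 + (9 - 64)) = 8*(-14 - 55) = 8*(-69) = -552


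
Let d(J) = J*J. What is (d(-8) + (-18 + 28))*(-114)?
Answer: -8436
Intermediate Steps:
d(J) = J**2
(d(-8) + (-18 + 28))*(-114) = ((-8)**2 + (-18 + 28))*(-114) = (64 + 10)*(-114) = 74*(-114) = -8436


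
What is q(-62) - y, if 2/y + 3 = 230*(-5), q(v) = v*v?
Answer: 4432134/1153 ≈ 3844.0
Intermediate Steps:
q(v) = v**2
y = -2/1153 (y = 2/(-3 + 230*(-5)) = 2/(-3 - 1150) = 2/(-1153) = 2*(-1/1153) = -2/1153 ≈ -0.0017346)
q(-62) - y = (-62)**2 - 1*(-2/1153) = 3844 + 2/1153 = 4432134/1153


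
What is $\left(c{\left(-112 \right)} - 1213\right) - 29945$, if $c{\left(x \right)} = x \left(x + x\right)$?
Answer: $-6070$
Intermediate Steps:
$c{\left(x \right)} = 2 x^{2}$ ($c{\left(x \right)} = x 2 x = 2 x^{2}$)
$\left(c{\left(-112 \right)} - 1213\right) - 29945 = \left(2 \left(-112\right)^{2} - 1213\right) - 29945 = \left(2 \cdot 12544 - 1213\right) - 29945 = \left(25088 - 1213\right) - 29945 = 23875 - 29945 = -6070$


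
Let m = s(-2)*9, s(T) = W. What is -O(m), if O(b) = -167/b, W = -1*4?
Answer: -167/36 ≈ -4.6389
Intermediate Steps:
W = -4
s(T) = -4
m = -36 (m = -4*9 = -36)
-O(m) = -(-167)/(-36) = -(-167)*(-1)/36 = -1*167/36 = -167/36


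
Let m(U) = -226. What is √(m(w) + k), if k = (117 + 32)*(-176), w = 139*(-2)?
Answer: 115*I*√2 ≈ 162.63*I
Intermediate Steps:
w = -278
k = -26224 (k = 149*(-176) = -26224)
√(m(w) + k) = √(-226 - 26224) = √(-26450) = 115*I*√2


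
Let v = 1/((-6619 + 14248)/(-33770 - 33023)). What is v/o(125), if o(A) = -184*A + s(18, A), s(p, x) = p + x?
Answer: 66793/174376053 ≈ 0.00038304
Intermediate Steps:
v = -66793/7629 (v = 1/(7629/(-66793)) = 1/(7629*(-1/66793)) = 1/(-7629/66793) = -66793/7629 ≈ -8.7551)
o(A) = 18 - 183*A (o(A) = -184*A + (18 + A) = 18 - 183*A)
v/o(125) = -66793/(7629*(18 - 183*125)) = -66793/(7629*(18 - 22875)) = -66793/7629/(-22857) = -66793/7629*(-1/22857) = 66793/174376053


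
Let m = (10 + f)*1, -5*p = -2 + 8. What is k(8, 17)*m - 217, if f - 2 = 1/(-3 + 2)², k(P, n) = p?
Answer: -1163/5 ≈ -232.60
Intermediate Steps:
p = -6/5 (p = -(-2 + 8)/5 = -⅕*6 = -6/5 ≈ -1.2000)
k(P, n) = -6/5
f = 3 (f = 2 + 1/(-3 + 2)² = 2 + 1/(-1)² = 2 + 1/1 = 2 + 1*1 = 2 + 1 = 3)
m = 13 (m = (10 + 3)*1 = 13*1 = 13)
k(8, 17)*m - 217 = -6/5*13 - 217 = -78/5 - 217 = -1163/5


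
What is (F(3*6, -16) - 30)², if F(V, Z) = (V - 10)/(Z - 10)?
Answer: 155236/169 ≈ 918.56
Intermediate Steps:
F(V, Z) = (-10 + V)/(-10 + Z)
(F(3*6, -16) - 30)² = ((-10 + 3*6)/(-10 - 16) - 30)² = ((-10 + 18)/(-26) - 30)² = (-1/26*8 - 30)² = (-4/13 - 30)² = (-394/13)² = 155236/169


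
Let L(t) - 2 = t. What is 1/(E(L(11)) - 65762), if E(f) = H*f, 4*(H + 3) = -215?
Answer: -4/265999 ≈ -1.5038e-5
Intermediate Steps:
H = -227/4 (H = -3 + (¼)*(-215) = -3 - 215/4 = -227/4 ≈ -56.750)
L(t) = 2 + t
E(f) = -227*f/4
1/(E(L(11)) - 65762) = 1/(-227*(2 + 11)/4 - 65762) = 1/(-227/4*13 - 65762) = 1/(-2951/4 - 65762) = 1/(-265999/4) = -4/265999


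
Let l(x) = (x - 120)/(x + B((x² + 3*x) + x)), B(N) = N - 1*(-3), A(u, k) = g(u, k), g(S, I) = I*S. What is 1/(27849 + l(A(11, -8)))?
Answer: 7307/203492435 ≈ 3.5908e-5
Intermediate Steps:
A(u, k) = k*u
B(N) = 3 + N (B(N) = N + 3 = 3 + N)
l(x) = (-120 + x)/(3 + x² + 5*x) (l(x) = (x - 120)/(x + (3 + ((x² + 3*x) + x))) = (-120 + x)/(x + (3 + (x² + 4*x))) = (-120 + x)/(x + (3 + x² + 4*x)) = (-120 + x)/(3 + x² + 5*x))
1/(27849 + l(A(11, -8))) = 1/(27849 + (-120 - 8*11)/(3 - 8*11 + (-8*11)*(4 - 8*11))) = 1/(27849 + (-120 - 88)/(3 - 88 - 88*(4 - 88))) = 1/(27849 - 208/(3 - 88 - 88*(-84))) = 1/(27849 - 208/(3 - 88 + 7392)) = 1/(27849 - 208/7307) = 1/(203492435/7307) = 7307/203492435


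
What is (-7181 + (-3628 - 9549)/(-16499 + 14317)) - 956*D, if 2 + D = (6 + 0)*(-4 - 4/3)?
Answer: 55267963/2182 ≈ 25329.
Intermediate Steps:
D = -34 (D = -2 + (6 + 0)*(-4 - 4/3) = -2 + 6*(-4 - 4*⅓) = -2 + 6*(-4 - 4/3) = -2 + 6*(-16/3) = -2 - 32 = -34)
(-7181 + (-3628 - 9549)/(-16499 + 14317)) - 956*D = (-7181 + (-3628 - 9549)/(-16499 + 14317)) - 956*(-34) = (-7181 - 13177/(-2182)) + 32504 = (-7181 - 13177*(-1/2182)) + 32504 = (-7181 + 13177/2182) + 32504 = -15655765/2182 + 32504 = 55267963/2182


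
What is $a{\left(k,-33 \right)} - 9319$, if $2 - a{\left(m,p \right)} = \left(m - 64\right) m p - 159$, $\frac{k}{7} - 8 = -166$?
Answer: $42693502$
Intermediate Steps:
$k = -1106$ ($k = 56 + 7 \left(-166\right) = 56 - 1162 = -1106$)
$a{\left(m,p \right)} = 161 - m p \left(-64 + m\right)$ ($a{\left(m,p \right)} = 2 - \left(\left(m - 64\right) m p - 159\right) = 2 - \left(\left(-64 + m\right) m p - 159\right) = 2 - \left(m \left(-64 + m\right) p - 159\right) = 2 - \left(m p \left(-64 + m\right) - 159\right) = 2 - \left(-159 + m p \left(-64 + m\right)\right) = 161 - m p \left(-64 + m\right)$)
$a{\left(k,-33 \right)} - 9319 = \left(161 - - 33 \left(-1106\right)^{2} + 64 \left(-1106\right) \left(-33\right)\right) - 9319 = \left(161 - \left(-33\right) 1223236 + 2335872\right) - 9319 = \left(161 + 40366788 + 2335872\right) - 9319 = 42702821 - 9319 = 42693502$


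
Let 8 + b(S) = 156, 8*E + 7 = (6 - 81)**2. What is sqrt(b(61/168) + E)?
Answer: sqrt(3401)/2 ≈ 29.159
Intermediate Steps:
E = 2809/4 (E = -7/8 + (6 - 81)**2/8 = -7/8 + (1/8)*(-75)**2 = -7/8 + (1/8)*5625 = -7/8 + 5625/8 = 2809/4 ≈ 702.25)
b(S) = 148 (b(S) = -8 + 156 = 148)
sqrt(b(61/168) + E) = sqrt(148 + 2809/4) = sqrt(3401/4) = sqrt(3401)/2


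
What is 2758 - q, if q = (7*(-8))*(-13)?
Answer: 2030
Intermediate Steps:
q = 728 (q = -56*(-13) = 728)
2758 - q = 2758 - 1*728 = 2758 - 728 = 2030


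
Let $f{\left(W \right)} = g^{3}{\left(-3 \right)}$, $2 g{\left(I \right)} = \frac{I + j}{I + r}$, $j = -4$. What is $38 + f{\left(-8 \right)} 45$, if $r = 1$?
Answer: $\frac{17867}{64} \approx 279.17$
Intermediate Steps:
$g{\left(I \right)} = \frac{-4 + I}{2 \left(1 + I\right)}$ ($g{\left(I \right)} = \frac{\left(I - 4\right) \frac{1}{I + 1}}{2} = \frac{\left(-4 + I\right) \frac{1}{1 + I}}{2} = \frac{\frac{1}{1 + I} \left(-4 + I\right)}{2} = \frac{-4 + I}{2 \left(1 + I\right)}$)
$f{\left(W \right)} = \frac{343}{64}$ ($f{\left(W \right)} = \left(\frac{-4 - 3}{2 \left(1 - 3\right)}\right)^{3} = \left(\frac{1}{2} \frac{1}{-2} \left(-7\right)\right)^{3} = \left(\frac{1}{2} \left(- \frac{1}{2}\right) \left(-7\right)\right)^{3} = \left(\frac{7}{4}\right)^{3} = \frac{343}{64}$)
$38 + f{\left(-8 \right)} 45 = 38 + \frac{343}{64} \cdot 45 = 38 + \frac{15435}{64} = \frac{17867}{64}$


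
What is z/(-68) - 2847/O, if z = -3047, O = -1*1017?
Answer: 1097465/23052 ≈ 47.608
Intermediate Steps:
O = -1017
z/(-68) - 2847/O = -3047/(-68) - 2847/(-1017) = -3047*(-1/68) - 2847*(-1/1017) = 3047/68 + 949/339 = 1097465/23052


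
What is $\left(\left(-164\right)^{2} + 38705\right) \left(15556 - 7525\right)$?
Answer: $526841631$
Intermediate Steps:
$\left(\left(-164\right)^{2} + 38705\right) \left(15556 - 7525\right) = \left(26896 + 38705\right) 8031 = 65601 \cdot 8031 = 526841631$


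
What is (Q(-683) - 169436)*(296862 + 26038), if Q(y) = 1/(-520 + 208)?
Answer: -4267449063925/78 ≈ -5.4711e+10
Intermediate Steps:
Q(y) = -1/312 (Q(y) = 1/(-312) = -1/312)
(Q(-683) - 169436)*(296862 + 26038) = (-1/312 - 169436)*(296862 + 26038) = -52864033/312*322900 = -4267449063925/78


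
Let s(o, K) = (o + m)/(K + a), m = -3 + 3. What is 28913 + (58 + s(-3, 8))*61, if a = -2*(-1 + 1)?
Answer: 259425/8 ≈ 32428.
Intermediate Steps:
a = 0 (a = -2*0 = 0)
m = 0
s(o, K) = o/K (s(o, K) = (o + 0)/(K + 0) = o/K)
28913 + (58 + s(-3, 8))*61 = 28913 + (58 - 3/8)*61 = 28913 + (461/8)*61 = 28913 + 28121/8 = 259425/8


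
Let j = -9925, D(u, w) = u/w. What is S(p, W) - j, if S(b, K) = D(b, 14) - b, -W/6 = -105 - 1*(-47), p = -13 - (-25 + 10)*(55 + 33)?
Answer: 121959/14 ≈ 8711.4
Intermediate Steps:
p = 1307 (p = -13 - (-15)*88 = -13 - 1*(-1320) = -13 + 1320 = 1307)
W = 348 (W = -6*(-105 - 1*(-47)) = -6*(-105 + 47) = -6*(-58) = 348)
S(b, K) = -13*b/14 (S(b, K) = b/14 - b = -13*b/14)
S(p, W) - j = -13/14*1307 - 1*(-9925) = -16991/14 + 9925 = 121959/14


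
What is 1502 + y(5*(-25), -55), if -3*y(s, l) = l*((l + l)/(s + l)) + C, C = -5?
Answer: 81803/54 ≈ 1514.9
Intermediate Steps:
y(s, l) = 5/3 - 2*l**2/(3*(l + s)) (y(s, l) = -(l*((l + l)/(s + l)) - 5)/3 = -(l*((2*l)/(l + s)) - 5)/3 = -(l*(2*l/(l + s)) - 5)/3 = -(2*l**2/(l + s) - 5)/3 = -(-5 + 2*l**2/(l + s))/3 = 5/3 - 2*l**2/(3*(l + s)))
1502 + y(5*(-25), -55) = 1502 + (-2*(-55)**2 + 5*(-55) + 5*(5*(-25)))/(3*(-55 + 5*(-25))) = 1502 + (-2*3025 - 275 + 5*(-125))/(3*(-55 - 125)) = 1502 + (1/3)*(-6050 - 275 - 625)/(-180) = 1502 + (1/3)*(-1/180)*(-6950) = 1502 + 695/54 = 81803/54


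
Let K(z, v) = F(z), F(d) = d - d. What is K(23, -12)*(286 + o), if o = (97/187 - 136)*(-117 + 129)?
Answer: 0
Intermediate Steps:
F(d) = 0
K(z, v) = 0
o = -304020/187 (o = (97*(1/187) - 136)*12 = (97/187 - 136)*12 = -25335/187*12 = -304020/187 ≈ -1625.8)
K(23, -12)*(286 + o) = 0*(286 - 304020/187) = 0*(-250538/187) = 0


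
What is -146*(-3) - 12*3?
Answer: 402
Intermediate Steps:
-146*(-3) - 12*3 = 438 - 36 = 402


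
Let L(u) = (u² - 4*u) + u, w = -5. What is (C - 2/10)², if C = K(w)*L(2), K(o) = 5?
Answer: 2601/25 ≈ 104.04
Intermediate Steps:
L(u) = u² - 3*u
C = -10 (C = 5*(2*(-3 + 2)) = 5*(2*(-1)) = 5*(-2) = -10)
(C - 2/10)² = (-10 - 2/10)² = (-10 - 2*⅒)² = (-10 - ⅕)² = (-51/5)² = 2601/25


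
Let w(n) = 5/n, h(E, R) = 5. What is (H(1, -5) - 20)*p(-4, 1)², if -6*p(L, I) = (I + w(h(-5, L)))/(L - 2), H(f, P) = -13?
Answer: -11/108 ≈ -0.10185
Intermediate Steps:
p(L, I) = -(1 + I)/(6*(-2 + L)) (p(L, I) = -(I + 5/5)/(6*(L - 2)) = -(I + 5*(⅕))/(6*(-2 + L)) = -(I + 1)/(6*(-2 + L)) = -(1 + I)/(6*(-2 + L)))
(H(1, -5) - 20)*p(-4, 1)² = (-13 - 20)*((-1 - 1*1)/(6*(-2 - 4)))² = -33*(-1 - 1)²/1296 = -33*((⅙)*(-⅙)*(-2))² = -33*(1/18)² = -33*1/324 = -11/108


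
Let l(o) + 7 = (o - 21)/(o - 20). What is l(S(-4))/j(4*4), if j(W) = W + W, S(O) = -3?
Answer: -137/736 ≈ -0.18614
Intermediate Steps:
j(W) = 2*W
l(o) = -7 + (-21 + o)/(-20 + o) (l(o) = -7 + (o - 21)/(o - 20) = -7 + (-21 + o)/(-20 + o))
l(S(-4))/j(4*4) = ((119 - 6*(-3))/(-20 - 3))/((2*(4*4))) = ((119 + 18)/(-23))/((2*16)) = -1/23*137/32 = -137/23*1/32 = -137/736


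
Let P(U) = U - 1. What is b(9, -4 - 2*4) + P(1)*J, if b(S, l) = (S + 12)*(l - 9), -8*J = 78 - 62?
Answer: -441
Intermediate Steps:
J = -2 (J = -(78 - 62)/8 = -⅛*16 = -2)
b(S, l) = (-9 + l)*(12 + S) (b(S, l) = (12 + S)*(-9 + l) = (-9 + l)*(12 + S))
P(U) = -1 + U
b(9, -4 - 2*4) + P(1)*J = (-108 - 9*9 + 12*(-4 - 2*4) + 9*(-4 - 2*4)) + (-1 + 1)*(-2) = (-108 - 81 + 12*(-4 - 8) + 9*(-4 - 8)) + 0*(-2) = (-108 - 81 + 12*(-12) + 9*(-12)) + 0 = (-108 - 81 - 144 - 108) + 0 = -441 + 0 = -441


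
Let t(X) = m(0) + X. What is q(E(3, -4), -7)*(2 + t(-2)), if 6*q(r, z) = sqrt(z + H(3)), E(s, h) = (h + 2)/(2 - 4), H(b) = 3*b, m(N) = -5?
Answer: -5*sqrt(2)/6 ≈ -1.1785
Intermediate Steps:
E(s, h) = -1 - h/2 (E(s, h) = (2 + h)/(-2) = (2 + h)*(-1/2) = -1 - h/2)
t(X) = -5 + X
q(r, z) = sqrt(9 + z)/6 (q(r, z) = sqrt(z + 3*3)/6 = sqrt(z + 9)/6 = sqrt(9 + z)/6)
q(E(3, -4), -7)*(2 + t(-2)) = (sqrt(9 - 7)/6)*(2 + (-5 - 2)) = (sqrt(2)/6)*(2 - 7) = (sqrt(2)/6)*(-5) = -5*sqrt(2)/6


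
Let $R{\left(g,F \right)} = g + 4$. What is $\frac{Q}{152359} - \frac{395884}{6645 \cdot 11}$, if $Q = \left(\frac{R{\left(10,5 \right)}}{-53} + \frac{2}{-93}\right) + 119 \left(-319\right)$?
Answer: $- \frac{103658957482513}{18297567055515} \approx -5.6652$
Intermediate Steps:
$R{\left(g,F \right)} = 4 + g$
$Q = - \frac{187111177}{4929}$ ($Q = \left(\frac{4 + 10}{-53} + \frac{2}{-93}\right) + 119 \left(-319\right) = \left(14 \left(- \frac{1}{53}\right) + 2 \left(- \frac{1}{93}\right)\right) - 37961 = \left(- \frac{14}{53} - \frac{2}{93}\right) - 37961 = - \frac{1408}{4929} - 37961 = - \frac{187111177}{4929} \approx -37961.0$)
$\frac{Q}{152359} - \frac{395884}{6645 \cdot 11} = - \frac{187111177}{4929 \cdot 152359} - \frac{395884}{6645 \cdot 11} = \left(- \frac{187111177}{4929}\right) \frac{1}{152359} - \frac{395884}{73095} = - \frac{187111177}{750977511} - \frac{395884}{73095} = - \frac{103658957482513}{18297567055515}$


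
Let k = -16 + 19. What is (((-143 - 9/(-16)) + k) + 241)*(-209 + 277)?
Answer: 27625/4 ≈ 6906.3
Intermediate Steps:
k = 3
(((-143 - 9/(-16)) + k) + 241)*(-209 + 277) = (((-143 - 9/(-16)) + 3) + 241)*(-209 + 277) = (((-143 - 9*(-1/16)) + 3) + 241)*68 = (((-143 + 9/16) + 3) + 241)*68 = ((-2279/16 + 3) + 241)*68 = (-2231/16 + 241)*68 = (1625/16)*68 = 27625/4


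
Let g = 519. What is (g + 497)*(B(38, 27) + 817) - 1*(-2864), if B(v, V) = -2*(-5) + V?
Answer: 870528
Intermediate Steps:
B(v, V) = 10 + V
(g + 497)*(B(38, 27) + 817) - 1*(-2864) = (519 + 497)*((10 + 27) + 817) - 1*(-2864) = 1016*(37 + 817) + 2864 = 1016*854 + 2864 = 867664 + 2864 = 870528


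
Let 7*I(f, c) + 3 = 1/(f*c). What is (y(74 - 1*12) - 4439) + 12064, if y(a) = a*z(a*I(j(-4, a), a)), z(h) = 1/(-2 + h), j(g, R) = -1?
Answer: 1532191/201 ≈ 7622.8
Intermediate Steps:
I(f, c) = -3/7 + 1/(7*c*f) (I(f, c) = -3/7 + 1/(7*((f*c))) = -3/7 + 1/(7*((c*f))) = -3/7 + (1/(c*f))/7 = -3/7 + 1/(7*c*f))
y(a) = a/(-2 + a*(-3/7 - 1/(7*a))) (y(a) = a/(-2 + a*(-3/7 + (⅐)/(a*(-1)))) = a/(-2 + a*(-3/7 + (⅐)*(-1)/a)) = a/(-2 + a*(-3/7 - 1/(7*a))))
(y(74 - 1*12) - 4439) + 12064 = (-7*(74 - 1*12)/(15 + 3*(74 - 1*12)) - 4439) + 12064 = (-7*(74 - 12)/(15 + 3*(74 - 12)) - 4439) + 12064 = (-7*62/(15 + 3*62) - 4439) + 12064 = (-7*62/(15 + 186) - 4439) + 12064 = (-7*62/201 - 4439) + 12064 = (-7*62*1/201 - 4439) + 12064 = (-434/201 - 4439) + 12064 = -892673/201 + 12064 = 1532191/201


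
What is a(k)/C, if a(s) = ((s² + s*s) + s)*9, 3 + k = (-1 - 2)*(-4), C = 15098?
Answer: 1539/15098 ≈ 0.10193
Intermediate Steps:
k = 9 (k = -3 + (-1 - 2)*(-4) = -3 - 3*(-4) = -3 + 12 = 9)
a(s) = 9*s + 18*s² (a(s) = ((s² + s²) + s)*9 = (2*s² + s)*9 = (s + 2*s²)*9 = 9*s + 18*s²)
a(k)/C = (9*9*(1 + 2*9))/15098 = (9*9*(1 + 18))*(1/15098) = (9*9*19)*(1/15098) = 1539*(1/15098) = 1539/15098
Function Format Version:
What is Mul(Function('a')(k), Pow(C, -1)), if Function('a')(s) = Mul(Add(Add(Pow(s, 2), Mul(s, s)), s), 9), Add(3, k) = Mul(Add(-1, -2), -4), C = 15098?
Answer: Rational(1539, 15098) ≈ 0.10193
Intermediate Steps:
k = 9 (k = Add(-3, Mul(Add(-1, -2), -4)) = Add(-3, Mul(-3, -4)) = Add(-3, 12) = 9)
Function('a')(s) = Add(Mul(9, s), Mul(18, Pow(s, 2))) (Function('a')(s) = Mul(Add(Add(Pow(s, 2), Pow(s, 2)), s), 9) = Mul(Add(Mul(2, Pow(s, 2)), s), 9) = Mul(Add(s, Mul(2, Pow(s, 2))), 9) = Add(Mul(9, s), Mul(18, Pow(s, 2))))
Mul(Function('a')(k), Pow(C, -1)) = Mul(Mul(9, 9, Add(1, Mul(2, 9))), Pow(15098, -1)) = Mul(Mul(9, 9, Add(1, 18)), Rational(1, 15098)) = Mul(Mul(9, 9, 19), Rational(1, 15098)) = Mul(1539, Rational(1, 15098)) = Rational(1539, 15098)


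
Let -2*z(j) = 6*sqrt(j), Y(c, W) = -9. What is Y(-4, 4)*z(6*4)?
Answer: 54*sqrt(6) ≈ 132.27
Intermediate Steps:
z(j) = -3*sqrt(j)
Y(-4, 4)*z(6*4) = -(-27)*sqrt(6*4) = -(-27)*sqrt(24) = -(-27)*2*sqrt(6) = -(-54)*sqrt(6) = 54*sqrt(6)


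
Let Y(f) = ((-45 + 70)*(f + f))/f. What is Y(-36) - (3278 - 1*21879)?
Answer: 18651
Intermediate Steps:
Y(f) = 50 (Y(f) = (25*(2*f))/f = (50*f)/f = 50)
Y(-36) - (3278 - 1*21879) = 50 - (3278 - 1*21879) = 50 - (3278 - 21879) = 50 - 1*(-18601) = 50 + 18601 = 18651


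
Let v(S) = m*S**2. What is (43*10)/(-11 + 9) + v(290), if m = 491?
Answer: 41292885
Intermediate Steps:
v(S) = 491*S**2
(43*10)/(-11 + 9) + v(290) = (43*10)/(-11 + 9) + 491*290**2 = 430/(-2) + 491*84100 = 430*(-1/2) + 41293100 = -215 + 41293100 = 41292885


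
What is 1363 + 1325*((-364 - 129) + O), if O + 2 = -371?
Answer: -1146087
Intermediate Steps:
O = -373 (O = -2 - 371 = -373)
1363 + 1325*((-364 - 129) + O) = 1363 + 1325*((-364 - 129) - 373) = 1363 + 1325*(-493 - 373) = 1363 + 1325*(-866) = 1363 - 1147450 = -1146087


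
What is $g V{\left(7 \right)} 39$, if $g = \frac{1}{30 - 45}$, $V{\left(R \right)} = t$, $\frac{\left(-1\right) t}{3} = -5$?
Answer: $-39$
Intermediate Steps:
$t = 15$ ($t = \left(-3\right) \left(-5\right) = 15$)
$V{\left(R \right)} = 15$
$g = - \frac{1}{15}$ ($g = \frac{1}{-15} = - \frac{1}{15} \approx -0.066667$)
$g V{\left(7 \right)} 39 = \left(- \frac{1}{15}\right) 15 \cdot 39 = \left(-1\right) 39 = -39$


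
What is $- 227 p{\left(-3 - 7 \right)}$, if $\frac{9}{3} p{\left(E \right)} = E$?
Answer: $\frac{2270}{3} \approx 756.67$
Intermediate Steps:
$p{\left(E \right)} = \frac{E}{3}$
$- 227 p{\left(-3 - 7 \right)} = - 227 \frac{-3 - 7}{3} = - 227 \cdot \frac{1}{3} \left(-10\right) = \left(-227\right) \left(- \frac{10}{3}\right) = \frac{2270}{3}$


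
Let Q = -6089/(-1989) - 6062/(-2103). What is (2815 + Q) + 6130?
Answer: 12480202600/1394289 ≈ 8950.9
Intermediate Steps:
Q = 8287495/1394289 (Q = -6089*(-1/1989) - 6062*(-1/2103) = 6089/1989 + 6062/2103 = 8287495/1394289 ≈ 5.9439)
(2815 + Q) + 6130 = (2815 + 8287495/1394289) + 6130 = 3933211030/1394289 + 6130 = 12480202600/1394289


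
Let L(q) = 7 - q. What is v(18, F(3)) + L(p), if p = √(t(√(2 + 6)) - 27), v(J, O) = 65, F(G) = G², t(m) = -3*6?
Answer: 72 - 3*I*√5 ≈ 72.0 - 6.7082*I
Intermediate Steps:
t(m) = -18
p = 3*I*√5 (p = √(-18 - 27) = √(-45) = 3*I*√5 ≈ 6.7082*I)
v(18, F(3)) + L(p) = 65 + (7 - 3*I*√5) = 72 - 3*I*√5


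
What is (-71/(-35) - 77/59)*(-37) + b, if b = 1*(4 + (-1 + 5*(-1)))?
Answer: -59408/2065 ≈ -28.769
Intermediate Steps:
b = -2 (b = 1*(4 + (-1 - 5)) = 1*(4 - 6) = 1*(-2) = -2)
(-71/(-35) - 77/59)*(-37) + b = (-71/(-35) - 77/59)*(-37) - 2 = (-71*(-1/35) - 77*1/59)*(-37) - 2 = (71/35 - 77/59)*(-37) - 2 = (1494/2065)*(-37) - 2 = -55278/2065 - 2 = -59408/2065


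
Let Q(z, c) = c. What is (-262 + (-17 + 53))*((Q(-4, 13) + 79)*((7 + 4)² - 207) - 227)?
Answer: 1839414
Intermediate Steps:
(-262 + (-17 + 53))*((Q(-4, 13) + 79)*((7 + 4)² - 207) - 227) = (-262 + (-17 + 53))*((13 + 79)*((7 + 4)² - 207) - 227) = (-262 + 36)*(92*(11² - 207) - 227) = -226*(92*(121 - 207) - 227) = -226*(92*(-86) - 227) = -226*(-7912 - 227) = -226*(-8139) = 1839414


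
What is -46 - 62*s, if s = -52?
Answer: 3178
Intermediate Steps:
-46 - 62*s = -46 - 62*(-52) = -46 + 3224 = 3178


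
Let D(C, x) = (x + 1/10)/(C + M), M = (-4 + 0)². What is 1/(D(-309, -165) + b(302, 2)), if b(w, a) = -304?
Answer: -2930/889071 ≈ -0.0032956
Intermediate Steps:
M = 16 (M = (-4)² = 16)
D(C, x) = (⅒ + x)/(16 + C) (D(C, x) = (x + 1/10)/(C + 16) = (x + ⅒)/(16 + C) = (⅒ + x)/(16 + C))
1/(D(-309, -165) + b(302, 2)) = 1/((⅒ - 165)/(16 - 309) - 304) = 1/(-1649/10/(-293) - 304) = 1/(-1/293*(-1649/10) - 304) = 1/(1649/2930 - 304) = 1/(-889071/2930) = -2930/889071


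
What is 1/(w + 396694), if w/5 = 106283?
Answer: 1/928109 ≈ 1.0775e-6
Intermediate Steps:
w = 531415 (w = 5*106283 = 531415)
1/(w + 396694) = 1/(531415 + 396694) = 1/928109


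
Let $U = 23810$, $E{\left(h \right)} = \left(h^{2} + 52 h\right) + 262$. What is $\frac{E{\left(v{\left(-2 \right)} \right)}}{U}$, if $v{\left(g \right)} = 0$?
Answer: $\frac{131}{11905} \approx 0.011004$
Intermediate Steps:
$E{\left(h \right)} = 262 + h^{2} + 52 h$
$\frac{E{\left(v{\left(-2 \right)} \right)}}{U} = \frac{262 + 0^{2} + 52 \cdot 0}{23810} = \left(262 + 0 + 0\right) \frac{1}{23810} = 262 \cdot \frac{1}{23810} = \frac{131}{11905}$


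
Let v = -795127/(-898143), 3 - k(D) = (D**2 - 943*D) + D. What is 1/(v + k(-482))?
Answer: -898143/616453125068 ≈ -1.4570e-6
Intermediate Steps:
k(D) = 3 - D**2 + 942*D (k(D) = 3 - ((D**2 - 943*D) + D) = 3 - (D**2 - 942*D) = 3 + (-D**2 + 942*D) = 3 - D**2 + 942*D)
v = 795127/898143 (v = -795127*(-1/898143) = 795127/898143 ≈ 0.88530)
1/(v + k(-482)) = 1/(795127/898143 + (3 - 1*(-482)**2 + 942*(-482))) = 1/(795127/898143 + (3 - 1*232324 - 454044)) = 1/(795127/898143 + (3 - 232324 - 454044)) = 1/(795127/898143 - 686365) = 1/(-616453125068/898143) = -898143/616453125068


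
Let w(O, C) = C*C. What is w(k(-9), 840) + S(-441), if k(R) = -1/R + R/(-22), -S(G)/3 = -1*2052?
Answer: 711756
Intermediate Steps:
S(G) = 6156 (S(G) = -(-3)*2052 = -3*(-2052) = 6156)
k(R) = -1/R - R/22 (k(R) = -1/R + R*(-1/22) = -1/R - R/22)
w(O, C) = C**2
w(k(-9), 840) + S(-441) = 840**2 + 6156 = 705600 + 6156 = 711756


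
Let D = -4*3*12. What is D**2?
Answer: 20736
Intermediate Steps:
D = -144 (D = -12*12 = -144)
D**2 = (-144)**2 = 20736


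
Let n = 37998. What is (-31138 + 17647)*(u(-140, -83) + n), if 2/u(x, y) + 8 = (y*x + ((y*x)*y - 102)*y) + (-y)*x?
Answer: -20520270548830233/40029319 ≈ -5.1263e+8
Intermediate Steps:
u(x, y) = 2/(-8 + y*(-102 + x*y²)) (u(x, y) = 2/(-8 + ((y*x + ((y*x)*y - 102)*y) + (-y)*x)) = 2/(-8 + ((x*y + ((x*y)*y - 102)*y) - x*y)) = 2/(-8 + ((x*y + (x*y² - 102)*y) - x*y)) = 2/(-8 + ((x*y + (-102 + x*y²)*y) - x*y)) = 2/(-8 + ((x*y + y*(-102 + x*y²)) - x*y)) = 2/(-8 + y*(-102 + x*y²)))
(-31138 + 17647)*(u(-140, -83) + n) = (-31138 + 17647)*(2/(-8 - 102*(-83) - 140*(-83)³) + 37998) = -13491*(2/(-8 + 8466 - 140*(-571787)) + 37998) = -13491*(2/(-8 + 8466 + 80050180) + 37998) = -13491*(2/80058638 + 37998) = -13491*(2*(1/80058638) + 37998) = -13491*(1/40029319 + 37998) = -13491*1521034063363/40029319 = -20520270548830233/40029319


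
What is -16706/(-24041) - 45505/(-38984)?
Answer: 1745252409/937214344 ≈ 1.8622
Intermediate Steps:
-16706/(-24041) - 45505/(-38984) = -16706*(-1/24041) - 45505*(-1/38984) = 16706/24041 + 45505/38984 = 1745252409/937214344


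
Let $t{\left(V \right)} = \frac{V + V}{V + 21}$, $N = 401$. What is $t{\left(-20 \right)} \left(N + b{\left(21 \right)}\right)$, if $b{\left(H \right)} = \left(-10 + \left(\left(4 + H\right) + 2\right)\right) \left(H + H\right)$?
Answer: $-44600$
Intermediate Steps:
$t{\left(V \right)} = \frac{2 V}{21 + V}$
$b{\left(H \right)} = 2 H \left(-4 + H\right)$ ($b{\left(H \right)} = \left(-10 + \left(6 + H\right)\right) 2 H = \left(-4 + H\right) 2 H = 2 H \left(-4 + H\right)$)
$t{\left(-20 \right)} \left(N + b{\left(21 \right)}\right) = 2 \left(-20\right) \frac{1}{21 - 20} \left(401 + 2 \cdot 21 \left(-4 + 21\right)\right) = 2 \left(-20\right) 1^{-1} \left(401 + 2 \cdot 21 \cdot 17\right) = 2 \left(-20\right) 1 \left(401 + 714\right) = \left(-40\right) 1115 = -44600$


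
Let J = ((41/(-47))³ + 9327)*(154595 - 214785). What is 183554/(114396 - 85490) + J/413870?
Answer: -83839556188963123/62103420906953 ≈ -1350.0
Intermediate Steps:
J = -58281266758000/103823 (J = ((41*(-1/47))³ + 9327)*(-60190) = ((-41/47)³ + 9327)*(-60190) = (-68921/103823 + 9327)*(-60190) = (968288200/103823)*(-60190) = -58281266758000/103823 ≈ -5.6135e+8)
183554/(114396 - 85490) + J/413870 = 183554/(114396 - 85490) - 58281266758000/103823/413870 = 183554/28906 - 58281266758000/103823*1/413870 = 183554*(1/28906) - 5828126675800/4296922501 = 91777/14453 - 5828126675800/4296922501 = -83839556188963123/62103420906953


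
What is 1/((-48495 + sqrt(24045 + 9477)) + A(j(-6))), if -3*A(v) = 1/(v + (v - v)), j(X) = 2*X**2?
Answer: -2262582936/109722405953809 - 46656*sqrt(33522)/109722405953809 ≈ -2.0699e-5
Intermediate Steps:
A(v) = -1/(3*v) (A(v) = -1/(3*(v + (v - v))) = -1/(3*(v + 0)) = -1/(3*v))
1/((-48495 + sqrt(24045 + 9477)) + A(j(-6))) = 1/((-48495 + sqrt(24045 + 9477)) - 1/(3*(2*(-6)**2))) = 1/((-48495 + sqrt(33522)) - 1/(3*(2*36))) = 1/((-48495 + sqrt(33522)) - 1/3/72) = 1/((-48495 + sqrt(33522)) - 1/3*1/72) = 1/((-48495 + sqrt(33522)) - 1/216) = 1/(-10474921/216 + sqrt(33522))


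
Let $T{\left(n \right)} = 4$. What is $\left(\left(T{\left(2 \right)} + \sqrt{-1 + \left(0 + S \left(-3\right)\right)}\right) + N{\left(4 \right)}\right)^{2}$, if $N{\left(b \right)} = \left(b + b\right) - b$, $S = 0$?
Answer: $\left(8 + i\right)^{2} \approx 63.0 + 16.0 i$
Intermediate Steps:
$N{\left(b \right)} = b$ ($N{\left(b \right)} = 2 b - b = b$)
$\left(\left(T{\left(2 \right)} + \sqrt{-1 + \left(0 + S \left(-3\right)\right)}\right) + N{\left(4 \right)}\right)^{2} = \left(\left(4 + \sqrt{-1 + \left(0 + 0 \left(-3\right)\right)}\right) + 4\right)^{2} = \left(\left(4 + \sqrt{-1 + \left(0 + 0\right)}\right) + 4\right)^{2} = \left(\left(4 + \sqrt{-1 + 0}\right) + 4\right)^{2} = \left(\left(4 + \sqrt{-1}\right) + 4\right)^{2} = \left(\left(4 + i\right) + 4\right)^{2} = \left(8 + i\right)^{2}$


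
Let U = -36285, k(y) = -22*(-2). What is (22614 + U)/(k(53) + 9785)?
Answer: -13671/9829 ≈ -1.3909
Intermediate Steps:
k(y) = 44
(22614 + U)/(k(53) + 9785) = (22614 - 36285)/(44 + 9785) = -13671/9829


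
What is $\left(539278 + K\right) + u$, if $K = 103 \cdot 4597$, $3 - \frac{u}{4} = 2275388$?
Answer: $-8088771$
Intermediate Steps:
$u = -9101540$ ($u = 12 - 9101552 = -9101540$)
$K = 473491$
$\left(539278 + K\right) + u = \left(539278 + 473491\right) - 9101540 = 1012769 - 9101540 = -8088771$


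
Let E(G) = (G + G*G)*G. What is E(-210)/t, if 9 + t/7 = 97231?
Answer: -658350/48611 ≈ -13.543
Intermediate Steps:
t = 680554 (t = -63 + 7*97231 = -63 + 680617 = 680554)
E(G) = G*(G + G²) (E(G) = (G + G²)*G = G*(G + G²))
E(-210)/t = ((-210)²*(1 - 210))/680554 = (44100*(-209))*(1/680554) = -9216900*1/680554 = -658350/48611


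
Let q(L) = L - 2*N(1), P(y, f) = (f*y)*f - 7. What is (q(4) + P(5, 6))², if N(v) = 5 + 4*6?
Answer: 14161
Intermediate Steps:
P(y, f) = -7 + y*f² (P(y, f) = y*f² - 7 = -7 + y*f²)
N(v) = 29 (N(v) = 5 + 24 = 29)
q(L) = -58 + L (q(L) = L - 2*29 = L - 58 = -58 + L)
(q(4) + P(5, 6))² = ((-58 + 4) + (-7 + 5*6²))² = (-54 + (-7 + 5*36))² = (-54 + (-7 + 180))² = (-54 + 173)² = 119² = 14161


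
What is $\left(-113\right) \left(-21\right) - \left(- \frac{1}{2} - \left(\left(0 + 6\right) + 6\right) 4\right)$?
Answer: $\frac{4843}{2} \approx 2421.5$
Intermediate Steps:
$\left(-113\right) \left(-21\right) - \left(- \frac{1}{2} - \left(\left(0 + 6\right) + 6\right) 4\right) = 2373 - \left(- \frac{1}{2} - \left(6 + 6\right) 4\right) = 2373 + \left(\frac{1}{2} + 12 \cdot 4\right) = 2373 + \left(\frac{1}{2} + 48\right) = 2373 + \frac{97}{2} = \frac{4843}{2}$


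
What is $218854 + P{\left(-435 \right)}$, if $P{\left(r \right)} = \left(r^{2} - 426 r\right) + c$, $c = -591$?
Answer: $592798$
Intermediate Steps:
$P{\left(r \right)} = -591 + r^{2} - 426 r$ ($P{\left(r \right)} = \left(r^{2} - 426 r\right) - 591 = -591 + r^{2} - 426 r$)
$218854 + P{\left(-435 \right)} = 218854 - \left(-184719 - 189225\right) = 218854 + \left(-591 + 189225 + 185310\right) = 218854 + 373944 = 592798$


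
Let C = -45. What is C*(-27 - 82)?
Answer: 4905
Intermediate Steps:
C*(-27 - 82) = -45*(-27 - 82) = -45*(-109) = 4905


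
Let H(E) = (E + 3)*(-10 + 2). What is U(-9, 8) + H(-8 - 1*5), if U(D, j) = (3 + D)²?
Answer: 116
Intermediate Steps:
H(E) = -24 - 8*E (H(E) = (3 + E)*(-8) = -24 - 8*E)
U(-9, 8) + H(-8 - 1*5) = (3 - 9)² + (-24 - 8*(-8 - 1*5)) = (-6)² + (-24 - 8*(-8 - 5)) = 36 + (-24 - 8*(-13)) = 36 + (-24 + 104) = 36 + 80 = 116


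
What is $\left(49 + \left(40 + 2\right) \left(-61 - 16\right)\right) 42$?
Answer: $-133770$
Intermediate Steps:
$\left(49 + \left(40 + 2\right) \left(-61 - 16\right)\right) 42 = \left(49 + 42 \left(-77\right)\right) 42 = \left(49 - 3234\right) 42 = \left(-3185\right) 42 = -133770$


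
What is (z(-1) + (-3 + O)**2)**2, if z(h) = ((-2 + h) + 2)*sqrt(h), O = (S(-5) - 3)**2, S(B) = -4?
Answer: (2116 - I)**2 ≈ 4.4775e+6 - 4.23e+3*I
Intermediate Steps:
O = 49 (O = (-4 - 3)**2 = (-7)**2 = 49)
z(h) = h**(3/2) (z(h) = h*sqrt(h) = h**(3/2))
(z(-1) + (-3 + O)**2)**2 = ((-1)**(3/2) + (-3 + 49)**2)**2 = (-I + 46**2)**2 = (-I + 2116)**2 = (2116 - I)**2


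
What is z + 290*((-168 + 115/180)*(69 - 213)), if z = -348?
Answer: 6988652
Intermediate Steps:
z + 290*((-168 + 115/180)*(69 - 213)) = -348 + 290*((-168 + 115/180)*(69 - 213)) = -348 + 290*((-168 + 115*(1/180))*(-144)) = -348 + 290*((-168 + 23/36)*(-144)) = -348 + 290*(-6025/36*(-144)) = -348 + 290*24100 = -348 + 6989000 = 6988652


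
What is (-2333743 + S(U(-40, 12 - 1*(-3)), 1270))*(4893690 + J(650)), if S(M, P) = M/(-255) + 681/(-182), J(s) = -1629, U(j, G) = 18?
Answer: -176618387397658407/15470 ≈ -1.1417e+13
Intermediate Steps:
S(M, P) = -681/182 - M/255 (S(M, P) = M*(-1/255) + 681*(-1/182) = -M/255 - 681/182 = -681/182 - M/255)
(-2333743 + S(U(-40, 12 - 1*(-3)), 1270))*(4893690 + J(650)) = (-2333743 + (-681/182 - 1/255*18))*(4893690 - 1629) = (-2333743 + (-681/182 - 6/85))*4892061 = (-2333743 - 58977/15470)*4892061 = -36103063187/15470*4892061 = -176618387397658407/15470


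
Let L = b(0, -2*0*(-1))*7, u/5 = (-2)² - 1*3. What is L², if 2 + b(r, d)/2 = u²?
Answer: 103684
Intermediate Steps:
u = 5 (u = 5*((-2)² - 1*3) = 5*(4 - 3) = 5*1 = 5)
b(r, d) = 46 (b(r, d) = -4 + 2*5² = -4 + 2*25 = -4 + 50 = 46)
L = 322 (L = 46*7 = 322)
L² = 322² = 103684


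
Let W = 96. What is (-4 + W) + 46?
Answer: 138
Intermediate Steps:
(-4 + W) + 46 = (-4 + 96) + 46 = 92 + 46 = 138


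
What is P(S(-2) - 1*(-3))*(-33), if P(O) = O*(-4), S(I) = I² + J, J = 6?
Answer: 1716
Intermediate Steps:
S(I) = 6 + I² (S(I) = I² + 6 = 6 + I²)
P(O) = -4*O
P(S(-2) - 1*(-3))*(-33) = -4*((6 + (-2)²) - 1*(-3))*(-33) = -4*((6 + 4) + 3)*(-33) = -4*(10 + 3)*(-33) = -4*13*(-33) = -52*(-33) = 1716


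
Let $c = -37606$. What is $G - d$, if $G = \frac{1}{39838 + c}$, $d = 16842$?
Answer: $- \frac{37591343}{2232} \approx -16842.0$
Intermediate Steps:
$G = \frac{1}{2232}$ ($G = \frac{1}{39838 - 37606} = \frac{1}{2232} \approx 0.00044803$)
$G - d = \frac{1}{2232} - 16842 = - \frac{37591343}{2232}$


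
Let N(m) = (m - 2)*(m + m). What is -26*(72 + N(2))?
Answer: -1872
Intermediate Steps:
N(m) = 2*m*(-2 + m) (N(m) = (-2 + m)*(2*m) = 2*m*(-2 + m))
-26*(72 + N(2)) = -26*(72 + 2*2*(-2 + 2)) = -26*(72 + 2*2*0) = -26*(72 + 0) = -26*72 = -1872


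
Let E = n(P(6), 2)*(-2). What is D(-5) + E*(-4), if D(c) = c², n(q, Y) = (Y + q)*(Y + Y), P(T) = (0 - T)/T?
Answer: 57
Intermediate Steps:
P(T) = -1 (P(T) = (-T)/T = -1)
n(q, Y) = 2*Y*(Y + q) (n(q, Y) = (Y + q)*(2*Y) = 2*Y*(Y + q))
E = -8 (E = (2*2*(2 - 1))*(-2) = (2*2*1)*(-2) = 4*(-2) = -8)
D(-5) + E*(-4) = (-5)² - 8*(-4) = 25 + 32 = 57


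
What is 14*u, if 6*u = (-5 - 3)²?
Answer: 448/3 ≈ 149.33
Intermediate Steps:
u = 32/3 (u = (-5 - 3)²/6 = (⅙)*(-8)² = (⅙)*64 = 32/3 ≈ 10.667)
14*u = 14*(32/3) = 448/3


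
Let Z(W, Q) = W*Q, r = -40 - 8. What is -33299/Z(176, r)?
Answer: 33299/8448 ≈ 3.9416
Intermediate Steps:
r = -48
Z(W, Q) = Q*W
-33299/Z(176, r) = -33299/((-48*176)) = -33299/(-8448) = -33299*(-1/8448) = 33299/8448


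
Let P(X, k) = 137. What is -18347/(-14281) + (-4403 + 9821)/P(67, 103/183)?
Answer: 79887997/1956497 ≈ 40.832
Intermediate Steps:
-18347/(-14281) + (-4403 + 9821)/P(67, 103/183) = -18347/(-14281) + (-4403 + 9821)/137 = -18347*(-1/14281) + 5418*(1/137) = 18347/14281 + 5418/137 = 79887997/1956497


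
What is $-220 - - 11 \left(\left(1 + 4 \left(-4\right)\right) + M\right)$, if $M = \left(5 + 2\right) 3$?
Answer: $-154$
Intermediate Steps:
$M = 21$ ($M = 7 \cdot 3 = 21$)
$-220 - - 11 \left(\left(1 + 4 \left(-4\right)\right) + M\right) = -220 - - 11 \left(\left(1 + 4 \left(-4\right)\right) + 21\right) = -220 - - 11 \left(\left(1 - 16\right) + 21\right) = -220 - - 11 \left(-15 + 21\right) = -220 - \left(-11\right) 6 = -220 - -66 = -220 + 66 = -154$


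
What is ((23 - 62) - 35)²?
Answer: 5476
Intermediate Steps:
((23 - 62) - 35)² = (-39 - 35)² = (-74)² = 5476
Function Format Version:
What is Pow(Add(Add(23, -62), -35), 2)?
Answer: 5476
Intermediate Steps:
Pow(Add(Add(23, -62), -35), 2) = Pow(Add(-39, -35), 2) = Pow(-74, 2) = 5476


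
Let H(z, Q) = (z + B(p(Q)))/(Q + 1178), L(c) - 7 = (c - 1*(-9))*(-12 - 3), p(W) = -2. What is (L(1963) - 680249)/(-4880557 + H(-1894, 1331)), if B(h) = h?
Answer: 1780943398/12245319409 ≈ 0.14544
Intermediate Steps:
L(c) = -128 - 15*c (L(c) = 7 + (c - 1*(-9))*(-12 - 3) = 7 + (c + 9)*(-15) = 7 + (9 + c)*(-15) = 7 + (-135 - 15*c) = -128 - 15*c)
H(z, Q) = (-2 + z)/(1178 + Q) (H(z, Q) = (z - 2)/(Q + 1178) = (-2 + z)/(1178 + Q))
(L(1963) - 680249)/(-4880557 + H(-1894, 1331)) = ((-128 - 15*1963) - 680249)/(-4880557 + (-2 - 1894)/(1178 + 1331)) = ((-128 - 29445) - 680249)/(-4880557 - 1896/2509) = (-29573 - 680249)/(-4880557 + (1/2509)*(-1896)) = -709822/(-4880557 - 1896/2509) = -709822/(-12245319409/2509) = -709822*(-2509/12245319409) = 1780943398/12245319409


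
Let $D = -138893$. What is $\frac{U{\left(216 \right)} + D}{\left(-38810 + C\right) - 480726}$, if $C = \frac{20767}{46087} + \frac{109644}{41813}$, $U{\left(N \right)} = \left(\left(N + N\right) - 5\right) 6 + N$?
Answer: $\frac{262298468525065}{1001158514047217} \approx 0.26199$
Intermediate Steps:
$U{\left(N \right)} = -30 + 13 N$ ($U{\left(N \right)} = \left(2 N - 5\right) 6 + N = \left(-5 + 2 N\right) 6 + N = \left(-30 + 12 N\right) + N = -30 + 13 N$)
$C = \frac{5921493599}{1927035731}$ ($C = 20767 \cdot \frac{1}{46087} + 109644 \cdot \frac{1}{41813} = \frac{20767}{46087} + \frac{109644}{41813} = \frac{5921493599}{1927035731} \approx 3.0728$)
$\frac{U{\left(216 \right)} + D}{\left(-38810 + C\right) - 480726} = \frac{\left(-30 + 13 \cdot 216\right) - 138893}{\left(-38810 + \frac{5921493599}{1927035731}\right) - 480726} = \frac{\left(-30 + 2808\right) - 138893}{- \frac{74782335226511}{1927035731} - 480726} = \frac{2778 - 138893}{- \frac{1001158514047217}{1927035731}} = \left(-136115\right) \left(- \frac{1927035731}{1001158514047217}\right) = \frac{262298468525065}{1001158514047217}$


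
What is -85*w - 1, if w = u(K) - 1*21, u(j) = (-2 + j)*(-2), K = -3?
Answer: 934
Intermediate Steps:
u(j) = 4 - 2*j
w = -11 (w = (4 - 2*(-3)) - 1*21 = (4 + 6) - 21 = 10 - 21 = -11)
-85*w - 1 = -85*(-11) - 1 = 935 - 1 = 934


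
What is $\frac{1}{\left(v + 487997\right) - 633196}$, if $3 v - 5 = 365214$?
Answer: $- \frac{3}{70378} \approx -4.2627 \cdot 10^{-5}$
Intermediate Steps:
$v = \frac{365219}{3}$ ($v = \frac{5}{3} + \frac{1}{3} \cdot 365214 = \frac{5}{3} + 121738 = \frac{365219}{3} \approx 1.2174 \cdot 10^{5}$)
$\frac{1}{\left(v + 487997\right) - 633196} = \frac{1}{\left(\frac{365219}{3} + 487997\right) - 633196} = \frac{1}{\frac{1829210}{3} - 633196} = \frac{1}{- \frac{70378}{3}} = - \frac{3}{70378}$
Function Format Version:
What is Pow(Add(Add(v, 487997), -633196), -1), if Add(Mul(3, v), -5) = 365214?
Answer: Rational(-3, 70378) ≈ -4.2627e-5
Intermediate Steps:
v = Rational(365219, 3) (v = Add(Rational(5, 3), Mul(Rational(1, 3), 365214)) = Add(Rational(5, 3), 121738) = Rational(365219, 3) ≈ 1.2174e+5)
Pow(Add(Add(v, 487997), -633196), -1) = Pow(Add(Add(Rational(365219, 3), 487997), -633196), -1) = Pow(Add(Rational(1829210, 3), -633196), -1) = Pow(Rational(-70378, 3), -1) = Rational(-3, 70378)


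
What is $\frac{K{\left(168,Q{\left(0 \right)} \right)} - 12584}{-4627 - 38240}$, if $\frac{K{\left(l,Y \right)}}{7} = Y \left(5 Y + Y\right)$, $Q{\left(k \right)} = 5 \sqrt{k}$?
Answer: $\frac{1144}{3897} \approx 0.29356$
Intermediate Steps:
$K{\left(l,Y \right)} = 42 Y^{2}$ ($K{\left(l,Y \right)} = 7 Y \left(5 Y + Y\right) = 7 Y 6 Y = 7 \cdot 6 Y^{2} = 42 Y^{2}$)
$\frac{K{\left(168,Q{\left(0 \right)} \right)} - 12584}{-4627 - 38240} = \frac{42 \left(5 \sqrt{0}\right)^{2} - 12584}{-4627 - 38240} = \frac{42 \left(5 \cdot 0\right)^{2} - 12584}{-42867} = \left(42 \cdot 0^{2} - 12584\right) \left(- \frac{1}{42867}\right) = \left(42 \cdot 0 - 12584\right) \left(- \frac{1}{42867}\right) = \left(0 - 12584\right) \left(- \frac{1}{42867}\right) = \left(-12584\right) \left(- \frac{1}{42867}\right) = \frac{1144}{3897}$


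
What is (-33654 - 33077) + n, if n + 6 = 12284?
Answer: -54453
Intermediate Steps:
n = 12278 (n = -6 + 12284 = 12278)
(-33654 - 33077) + n = (-33654 - 33077) + 12278 = -66731 + 12278 = -54453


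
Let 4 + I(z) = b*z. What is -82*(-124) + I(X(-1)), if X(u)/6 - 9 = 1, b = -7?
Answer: 9744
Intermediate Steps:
X(u) = 60 (X(u) = 54 + 6*1 = 54 + 6 = 60)
I(z) = -4 - 7*z
-82*(-124) + I(X(-1)) = -82*(-124) + (-4 - 7*60) = 10168 + (-4 - 420) = 10168 - 424 = 9744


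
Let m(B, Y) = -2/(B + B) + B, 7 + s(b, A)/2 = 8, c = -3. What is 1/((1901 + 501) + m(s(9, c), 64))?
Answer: 2/4807 ≈ 0.00041606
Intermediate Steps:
s(b, A) = 2 (s(b, A) = -14 + 2*8 = -14 + 16 = 2)
m(B, Y) = B - 1/B (m(B, Y) = -2*1/(2*B) + B = -1/B + B = B - 1/B)
1/((1901 + 501) + m(s(9, c), 64)) = 1/((1901 + 501) + (2 - 1/2)) = 1/(2402 + (2 - 1*½)) = 1/(2402 + (2 - ½)) = 1/(2402 + 3/2) = 1/(4807/2) = 2/4807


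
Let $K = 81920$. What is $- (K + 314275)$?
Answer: $-396195$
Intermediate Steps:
$- (K + 314275) = - (81920 + 314275) = \left(-1\right) 396195 = -396195$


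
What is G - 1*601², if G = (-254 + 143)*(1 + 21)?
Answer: -363643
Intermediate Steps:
G = -2442 (G = -111*22 = -2442)
G - 1*601² = -2442 - 1*601² = -2442 - 1*361201 = -2442 - 361201 = -363643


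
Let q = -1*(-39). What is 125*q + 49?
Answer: 4924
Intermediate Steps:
q = 39
125*q + 49 = 125*39 + 49 = 4875 + 49 = 4924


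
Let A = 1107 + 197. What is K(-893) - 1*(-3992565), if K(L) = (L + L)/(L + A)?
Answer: 1640942429/411 ≈ 3.9926e+6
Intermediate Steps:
A = 1304
K(L) = 2*L/(1304 + L) (K(L) = (L + L)/(L + 1304) = (2*L)/(1304 + L) = 2*L/(1304 + L))
K(-893) - 1*(-3992565) = 2*(-893)/(1304 - 893) - 1*(-3992565) = 2*(-893)/411 + 3992565 = 2*(-893)*(1/411) + 3992565 = -1786/411 + 3992565 = 1640942429/411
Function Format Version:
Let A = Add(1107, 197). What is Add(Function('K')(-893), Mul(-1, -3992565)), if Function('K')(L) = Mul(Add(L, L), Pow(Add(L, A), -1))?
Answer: Rational(1640942429, 411) ≈ 3.9926e+6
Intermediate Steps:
A = 1304
Function('K')(L) = Mul(2, L, Pow(Add(1304, L), -1)) (Function('K')(L) = Mul(Add(L, L), Pow(Add(L, 1304), -1)) = Mul(Mul(2, L), Pow(Add(1304, L), -1)) = Mul(2, L, Pow(Add(1304, L), -1)))
Add(Function('K')(-893), Mul(-1, -3992565)) = Add(Mul(2, -893, Pow(Add(1304, -893), -1)), Mul(-1, -3992565)) = Add(Mul(2, -893, Pow(411, -1)), 3992565) = Add(Mul(2, -893, Rational(1, 411)), 3992565) = Add(Rational(-1786, 411), 3992565) = Rational(1640942429, 411)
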